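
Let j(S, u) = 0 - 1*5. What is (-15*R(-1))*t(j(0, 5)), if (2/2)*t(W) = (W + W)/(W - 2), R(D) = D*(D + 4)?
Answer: 450/7 ≈ 64.286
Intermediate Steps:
j(S, u) = -5 (j(S, u) = 0 - 5 = -5)
R(D) = D*(4 + D)
t(W) = 2*W/(-2 + W) (t(W) = (W + W)/(W - 2) = (2*W)/(-2 + W) = 2*W/(-2 + W))
(-15*R(-1))*t(j(0, 5)) = (-(-15)*(4 - 1))*(2*(-5)/(-2 - 5)) = (-(-15)*3)*(2*(-5)/(-7)) = (-15*(-3))*(2*(-5)*(-⅐)) = 45*(10/7) = 450/7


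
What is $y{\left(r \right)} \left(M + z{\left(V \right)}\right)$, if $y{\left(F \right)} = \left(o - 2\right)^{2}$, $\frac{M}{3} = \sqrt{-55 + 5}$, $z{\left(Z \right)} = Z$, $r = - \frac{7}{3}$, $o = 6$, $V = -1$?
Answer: $-16 + 240 i \sqrt{2} \approx -16.0 + 339.41 i$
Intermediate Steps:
$r = - \frac{7}{3}$ ($r = \left(-7\right) \frac{1}{3} = - \frac{7}{3} \approx -2.3333$)
$M = 15 i \sqrt{2}$ ($M = 3 \sqrt{-55 + 5} = 3 \sqrt{-50} = 3 \cdot 5 i \sqrt{2} = 15 i \sqrt{2} \approx 21.213 i$)
$y{\left(F \right)} = 16$ ($y{\left(F \right)} = \left(6 - 2\right)^{2} = 4^{2} = 16$)
$y{\left(r \right)} \left(M + z{\left(V \right)}\right) = 16 \left(15 i \sqrt{2} - 1\right) = 16 \left(-1 + 15 i \sqrt{2}\right) = -16 + 240 i \sqrt{2}$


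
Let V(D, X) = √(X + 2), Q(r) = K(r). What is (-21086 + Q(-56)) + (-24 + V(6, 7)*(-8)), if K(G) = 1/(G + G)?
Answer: -2367009/112 ≈ -21134.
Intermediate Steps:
K(G) = 1/(2*G)
Q(r) = 1/(2*r)
V(D, X) = √(2 + X)
(-21086 + Q(-56)) + (-24 + V(6, 7)*(-8)) = (-21086 + (½)/(-56)) + (-24 + √(2 + 7)*(-8)) = (-21086 + (½)*(-1/56)) + (-24 + √9*(-8)) = (-21086 - 1/112) + (-24 + 3*(-8)) = -2361633/112 + (-24 - 24) = -2361633/112 - 48 = -2367009/112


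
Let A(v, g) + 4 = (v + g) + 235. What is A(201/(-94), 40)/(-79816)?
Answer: -25273/7502704 ≈ -0.0033685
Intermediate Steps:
A(v, g) = 231 + g + v (A(v, g) = -4 + ((v + g) + 235) = -4 + ((g + v) + 235) = -4 + (235 + g + v) = 231 + g + v)
A(201/(-94), 40)/(-79816) = (231 + 40 + 201/(-94))/(-79816) = (231 + 40 + 201*(-1/94))*(-1/79816) = (231 + 40 - 201/94)*(-1/79816) = (25273/94)*(-1/79816) = -25273/7502704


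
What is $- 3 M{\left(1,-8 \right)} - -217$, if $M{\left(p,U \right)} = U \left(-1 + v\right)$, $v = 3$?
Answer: $265$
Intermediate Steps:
$M{\left(p,U \right)} = 2 U$ ($M{\left(p,U \right)} = U \left(-1 + 3\right) = U 2 = 2 U$)
$- 3 M{\left(1,-8 \right)} - -217 = - 3 \cdot 2 \left(-8\right) - -217 = \left(-3\right) \left(-16\right) + 217 = 48 + 217 = 265$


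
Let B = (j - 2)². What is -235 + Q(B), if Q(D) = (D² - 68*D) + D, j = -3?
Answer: -1285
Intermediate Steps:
B = 25 (B = (-3 - 2)² = (-5)² = 25)
Q(D) = D² - 67*D
-235 + Q(B) = -235 + 25*(-67 + 25) = -235 + 25*(-42) = -235 - 1050 = -1285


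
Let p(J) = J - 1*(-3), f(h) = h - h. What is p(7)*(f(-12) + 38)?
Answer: 380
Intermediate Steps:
f(h) = 0
p(J) = 3 + J (p(J) = J + 3 = 3 + J)
p(7)*(f(-12) + 38) = (3 + 7)*(0 + 38) = 10*38 = 380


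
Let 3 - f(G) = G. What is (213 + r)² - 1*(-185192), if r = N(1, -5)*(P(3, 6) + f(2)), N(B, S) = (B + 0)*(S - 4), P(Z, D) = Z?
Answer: 216521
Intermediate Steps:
N(B, S) = B*(-4 + S)
f(G) = 3 - G
r = -36 (r = (1*(-4 - 5))*(3 + (3 - 1*2)) = (1*(-9))*(3 + (3 - 2)) = -9*(3 + 1) = -9*4 = -36)
(213 + r)² - 1*(-185192) = (213 - 36)² - 1*(-185192) = 177² + 185192 = 31329 + 185192 = 216521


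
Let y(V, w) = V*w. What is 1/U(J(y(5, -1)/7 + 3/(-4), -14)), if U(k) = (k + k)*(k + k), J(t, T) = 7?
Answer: 1/196 ≈ 0.0051020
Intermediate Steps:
U(k) = 4*k² (U(k) = (2*k)*(2*k) = 4*k²)
1/U(J(y(5, -1)/7 + 3/(-4), -14)) = 1/(4*7²) = 1/(4*49) = 1/196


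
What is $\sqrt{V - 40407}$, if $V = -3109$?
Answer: $2 i \sqrt{10879} \approx 208.6 i$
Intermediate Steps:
$\sqrt{V - 40407} = \sqrt{-3109 - 40407} = \sqrt{-43516} = 2 i \sqrt{10879}$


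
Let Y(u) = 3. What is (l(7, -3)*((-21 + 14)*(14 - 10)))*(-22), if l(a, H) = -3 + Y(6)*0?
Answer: -1848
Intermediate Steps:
l(a, H) = -3 (l(a, H) = -3 + 3*0 = -3 + 0 = -3)
(l(7, -3)*((-21 + 14)*(14 - 10)))*(-22) = -3*(-21 + 14)*(14 - 10)*(-22) = -(-21)*4*(-22) = -3*(-28)*(-22) = 84*(-22) = -1848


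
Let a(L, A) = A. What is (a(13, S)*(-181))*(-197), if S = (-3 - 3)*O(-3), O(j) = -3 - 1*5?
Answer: 1711536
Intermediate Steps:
O(j) = -8 (O(j) = -3 - 5 = -8)
S = 48 (S = (-3 - 3)*(-8) = -6*(-8) = 48)
(a(13, S)*(-181))*(-197) = (48*(-181))*(-197) = -8688*(-197) = 1711536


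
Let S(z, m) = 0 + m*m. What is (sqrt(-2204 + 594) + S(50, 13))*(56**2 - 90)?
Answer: 514774 + 3046*I*sqrt(1610) ≈ 5.1477e+5 + 1.2222e+5*I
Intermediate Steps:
S(z, m) = m**2 (S(z, m) = 0 + m**2 = m**2)
(sqrt(-2204 + 594) + S(50, 13))*(56**2 - 90) = (sqrt(-2204 + 594) + 13**2)*(56**2 - 90) = (sqrt(-1610) + 169)*(3136 - 90) = (I*sqrt(1610) + 169)*3046 = (169 + I*sqrt(1610))*3046 = 514774 + 3046*I*sqrt(1610)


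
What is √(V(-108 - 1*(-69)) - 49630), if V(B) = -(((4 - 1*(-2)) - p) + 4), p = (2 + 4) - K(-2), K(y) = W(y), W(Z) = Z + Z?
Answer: I*√49630 ≈ 222.78*I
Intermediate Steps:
W(Z) = 2*Z
K(y) = 2*y
p = 10 (p = (2 + 4) - 2*(-2) = 6 - 1*(-4) = 6 + 4 = 10)
V(B) = 0 (V(B) = -(((4 - 1*(-2)) - 1*10) + 4) = -(((4 + 2) - 10) + 4) = -((6 - 10) + 4) = -(-4 + 4) = -1*0 = 0)
√(V(-108 - 1*(-69)) - 49630) = √(0 - 49630) = √(-49630) = I*√49630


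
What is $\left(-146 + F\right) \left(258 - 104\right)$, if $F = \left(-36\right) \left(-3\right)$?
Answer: $-5852$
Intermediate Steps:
$F = 108$
$\left(-146 + F\right) \left(258 - 104\right) = \left(-146 + 108\right) \left(258 - 104\right) = \left(-38\right) 154 = -5852$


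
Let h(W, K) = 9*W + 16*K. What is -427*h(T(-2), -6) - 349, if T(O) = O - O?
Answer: 40643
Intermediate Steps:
T(O) = 0
-427*h(T(-2), -6) - 349 = -427*(9*0 + 16*(-6)) - 349 = -427*(0 - 96) - 349 = -427*(-96) - 349 = 40992 - 349 = 40643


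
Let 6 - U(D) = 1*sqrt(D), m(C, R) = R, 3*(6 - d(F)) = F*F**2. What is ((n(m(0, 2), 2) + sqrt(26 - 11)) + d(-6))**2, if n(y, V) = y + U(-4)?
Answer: (86 + sqrt(15) - 2*I)**2 ≈ 8073.2 - 359.49*I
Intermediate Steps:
d(F) = 6 - F**3/3 (d(F) = 6 - F*F**2/3 = 6 - F**3/3)
U(D) = 6 - sqrt(D)
n(y, V) = 6 + y - 2*I (n(y, V) = y + (6 - sqrt(-4)) = y + (6 - 2*I) = 6 + y - 2*I)
((n(m(0, 2), 2) + sqrt(26 - 11)) + d(-6))**2 = (((6 + 2 - 2*I) + sqrt(26 - 11)) + (6 - 1/3*(-6)**3))**2 = (((8 - 2*I) + sqrt(15)) + (6 - 1/3*(-216)))**2 = ((8 + sqrt(15) - 2*I) + (6 + 72))**2 = ((8 + sqrt(15) - 2*I) + 78)**2 = (86 + sqrt(15) - 2*I)**2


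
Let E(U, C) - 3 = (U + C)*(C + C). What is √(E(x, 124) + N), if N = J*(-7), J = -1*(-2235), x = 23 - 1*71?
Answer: √3206 ≈ 56.622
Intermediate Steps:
x = -48 (x = 23 - 71 = -48)
J = 2235
E(U, C) = 3 + 2*C*(C + U) (E(U, C) = 3 + (U + C)*(C + C) = 3 + (C + U)*(2*C) = 3 + 2*C*(C + U))
N = -15645 (N = 2235*(-7) = -15645)
√(E(x, 124) + N) = √((3 + 2*124² + 2*124*(-48)) - 15645) = √((3 + 2*15376 - 11904) - 15645) = √((3 + 30752 - 11904) - 15645) = √(18851 - 15645) = √3206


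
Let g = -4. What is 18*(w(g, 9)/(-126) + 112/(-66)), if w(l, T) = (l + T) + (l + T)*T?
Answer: -2902/77 ≈ -37.688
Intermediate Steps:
w(l, T) = T + l + T*(T + l) (w(l, T) = (T + l) + (T + l)*T = (T + l) + T*(T + l) = T + l + T*(T + l))
18*(w(g, 9)/(-126) + 112/(-66)) = 18*((9 - 4 + 9² + 9*(-4))/(-126) + 112/(-66)) = 18*((9 - 4 + 81 - 36)*(-1/126) + 112*(-1/66)) = 18*(50*(-1/126) - 56/33) = 18*(-25/63 - 56/33) = 18*(-1451/693) = -2902/77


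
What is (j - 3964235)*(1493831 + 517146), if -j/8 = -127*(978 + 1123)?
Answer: -3679321727763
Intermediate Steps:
j = 2134616 (j = -(-1016)*(978 + 1123) = -(-1016)*2101 = -8*(-266827) = 2134616)
(j - 3964235)*(1493831 + 517146) = (2134616 - 3964235)*(1493831 + 517146) = -1829619*2010977 = -3679321727763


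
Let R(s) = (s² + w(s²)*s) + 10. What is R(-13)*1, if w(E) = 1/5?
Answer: 882/5 ≈ 176.40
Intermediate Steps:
w(E) = ⅕
R(s) = 10 + s² + s/5 (R(s) = (s² + s/5) + 10 = 10 + s² + s/5)
R(-13)*1 = (10 + (-13)² + (⅕)*(-13))*1 = (10 + 169 - 13/5)*1 = (882/5)*1 = 882/5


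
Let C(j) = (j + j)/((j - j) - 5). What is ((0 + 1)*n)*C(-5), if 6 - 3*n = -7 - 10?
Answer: 46/3 ≈ 15.333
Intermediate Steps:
C(j) = -2*j/5 (C(j) = (2*j)/(0 - 5) = (2*j)/(-5) = (2*j)*(-⅕) = -2*j/5)
n = 23/3 (n = 2 - (-7 - 10)/3 = 2 - ⅓*(-17) = 2 + 17/3 = 23/3 ≈ 7.6667)
((0 + 1)*n)*C(-5) = ((0 + 1)*(23/3))*(-⅖*(-5)) = (1*(23/3))*2 = (23/3)*2 = 46/3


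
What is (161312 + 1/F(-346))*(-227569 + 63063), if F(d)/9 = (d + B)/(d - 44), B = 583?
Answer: -18867637635212/711 ≈ -2.6537e+10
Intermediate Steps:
F(d) = 9*(583 + d)/(-44 + d) (F(d) = 9*((d + 583)/(d - 44)) = 9*((583 + d)/(-44 + d)) = 9*(583 + d)/(-44 + d))
(161312 + 1/F(-346))*(-227569 + 63063) = (161312 + 1/(9*(583 - 346)/(-44 - 346)))*(-227569 + 63063) = (161312 + 1/(9*237/(-390)))*(-164506) = (161312 + 1/(9*(-1/390)*237))*(-164506) = (161312 + 1/(-711/130))*(-164506) = (161312 - 130/711)*(-164506) = (114692702/711)*(-164506) = -18867637635212/711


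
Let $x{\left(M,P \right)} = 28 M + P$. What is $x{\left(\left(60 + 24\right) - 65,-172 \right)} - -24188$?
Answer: $24548$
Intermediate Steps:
$x{\left(M,P \right)} = P + 28 M$
$x{\left(\left(60 + 24\right) - 65,-172 \right)} - -24188 = \left(-172 + 28 \left(\left(60 + 24\right) - 65\right)\right) - -24188 = \left(-172 + 28 \left(84 - 65\right)\right) + 24188 = \left(-172 + 28 \cdot 19\right) + 24188 = \left(-172 + 532\right) + 24188 = 360 + 24188 = 24548$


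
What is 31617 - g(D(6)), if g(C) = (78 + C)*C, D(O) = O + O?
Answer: 30537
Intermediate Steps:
D(O) = 2*O
g(C) = C*(78 + C)
31617 - g(D(6)) = 31617 - 2*6*(78 + 2*6) = 31617 - 12*(78 + 12) = 31617 - 12*90 = 31617 - 1*1080 = 31617 - 1080 = 30537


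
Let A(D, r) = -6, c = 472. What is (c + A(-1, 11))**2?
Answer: 217156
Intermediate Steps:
(c + A(-1, 11))**2 = (472 - 6)**2 = 466**2 = 217156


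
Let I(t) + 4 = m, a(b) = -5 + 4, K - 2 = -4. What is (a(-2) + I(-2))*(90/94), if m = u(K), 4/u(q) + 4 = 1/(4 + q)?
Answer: -1935/329 ≈ -5.8815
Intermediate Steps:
K = -2 (K = 2 - 4 = -2)
u(q) = 4/(-4 + 1/(4 + q))
m = -8/7 (m = 4*(-4 - 1*(-2))/(15 + 4*(-2)) = 4*(-4 + 2)/(15 - 8) = 4*(-2)/7 = 4*(1/7)*(-2) = -8/7 ≈ -1.1429)
a(b) = -1
I(t) = -36/7 (I(t) = -4 - 8/7 = -36/7)
(a(-2) + I(-2))*(90/94) = (-1 - 36/7)*(90/94) = -3870/(7*94) = -43/7*45/47 = -1935/329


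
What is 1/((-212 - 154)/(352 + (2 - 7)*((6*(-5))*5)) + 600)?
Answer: 551/330417 ≈ 0.0016676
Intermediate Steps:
1/((-212 - 154)/(352 + (2 - 7)*((6*(-5))*5)) + 600) = 1/(-366/(352 - (-150)*5) + 600) = 1/(-366/(352 - 5*(-150)) + 600) = 1/(-366/(352 + 750) + 600) = 1/(-366/1102 + 600) = 1/(-366*1/1102 + 600) = 1/(-183/551 + 600) = 1/(330417/551) = 551/330417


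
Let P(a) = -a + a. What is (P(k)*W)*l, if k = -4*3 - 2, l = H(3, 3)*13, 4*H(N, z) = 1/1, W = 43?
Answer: 0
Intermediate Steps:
H(N, z) = ¼ (H(N, z) = (¼)/1 = (¼)*1 = ¼)
l = 13/4 (l = (¼)*13 = 13/4 ≈ 3.2500)
k = -14 (k = -12 - 2 = -14)
P(a) = 0
(P(k)*W)*l = (0*43)*(13/4) = 0*(13/4) = 0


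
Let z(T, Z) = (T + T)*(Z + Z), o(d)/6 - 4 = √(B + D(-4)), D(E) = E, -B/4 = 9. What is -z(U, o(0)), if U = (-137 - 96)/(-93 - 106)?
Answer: -22368/199 - 11184*I*√10/199 ≈ -112.4 - 177.72*I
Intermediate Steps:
B = -36 (B = -4*9 = -36)
o(d) = 24 + 12*I*√10 (o(d) = 24 + 6*√(-36 - 4) = 24 + 6*√(-40) = 24 + 6*(2*I*√10) = 24 + 12*I*√10)
U = 233/199 (U = -233/(-199) = -233*(-1/199) = 233/199 ≈ 1.1709)
z(T, Z) = 4*T*Z (z(T, Z) = (2*T)*(2*Z) = 4*T*Z)
-z(U, o(0)) = -4*233*(24 + 12*I*√10)/199 = -(22368/199 + 11184*I*√10/199) = -22368/199 - 11184*I*√10/199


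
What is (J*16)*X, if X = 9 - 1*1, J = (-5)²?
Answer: 3200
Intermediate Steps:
J = 25
X = 8 (X = 9 - 1 = 8)
(J*16)*X = (25*16)*8 = 400*8 = 3200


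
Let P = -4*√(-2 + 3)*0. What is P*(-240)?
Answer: 0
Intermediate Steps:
P = 0 (P = -4*√1*0 = -4*1*0 = -4*0 = 0)
P*(-240) = 0*(-240) = 0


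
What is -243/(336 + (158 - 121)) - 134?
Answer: -50225/373 ≈ -134.65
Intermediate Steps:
-243/(336 + (158 - 121)) - 134 = -243/(336 + 37) - 134 = -243/373 - 134 = -50225/373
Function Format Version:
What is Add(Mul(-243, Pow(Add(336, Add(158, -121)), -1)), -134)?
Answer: Rational(-50225, 373) ≈ -134.65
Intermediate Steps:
Add(Mul(-243, Pow(Add(336, Add(158, -121)), -1)), -134) = Add(Mul(-243, Pow(Add(336, 37), -1)), -134) = Add(Mul(-243, Pow(373, -1)), -134) = Add(Mul(-243, Rational(1, 373)), -134) = Add(Rational(-243, 373), -134) = Rational(-50225, 373)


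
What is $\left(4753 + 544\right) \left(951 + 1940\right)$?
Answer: $15313627$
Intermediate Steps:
$\left(4753 + 544\right) \left(951 + 1940\right) = 5297 \cdot 2891 = 15313627$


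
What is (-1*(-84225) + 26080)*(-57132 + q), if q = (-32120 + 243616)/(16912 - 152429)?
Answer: -854044044865700/135517 ≈ -6.3021e+9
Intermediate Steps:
q = -211496/135517 (q = 211496/(-135517) = 211496*(-1/135517) = -211496/135517 ≈ -1.5607)
(-1*(-84225) + 26080)*(-57132 + q) = (-1*(-84225) + 26080)*(-57132 - 211496/135517) = (84225 + 26080)*(-7742568740/135517) = 110305*(-7742568740/135517) = -854044044865700/135517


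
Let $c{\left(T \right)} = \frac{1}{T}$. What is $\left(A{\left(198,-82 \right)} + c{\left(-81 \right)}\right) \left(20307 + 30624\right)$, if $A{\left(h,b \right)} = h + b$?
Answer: $\frac{53166305}{9} \approx 5.9074 \cdot 10^{6}$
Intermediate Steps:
$A{\left(h,b \right)} = b + h$
$\left(A{\left(198,-82 \right)} + c{\left(-81 \right)}\right) \left(20307 + 30624\right) = \left(\left(-82 + 198\right) + \frac{1}{-81}\right) \left(20307 + 30624\right) = \left(116 - \frac{1}{81}\right) 50931 = \frac{9395}{81} \cdot 50931 = \frac{53166305}{9}$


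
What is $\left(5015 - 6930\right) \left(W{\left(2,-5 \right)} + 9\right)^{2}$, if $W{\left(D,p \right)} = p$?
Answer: $-30640$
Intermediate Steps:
$\left(5015 - 6930\right) \left(W{\left(2,-5 \right)} + 9\right)^{2} = \left(5015 - 6930\right) \left(-5 + 9\right)^{2} = \left(5015 - 6930\right) 4^{2} = \left(-1915\right) 16 = -30640$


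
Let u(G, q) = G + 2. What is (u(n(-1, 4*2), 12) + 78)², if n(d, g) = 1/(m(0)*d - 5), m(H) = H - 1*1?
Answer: 101761/16 ≈ 6360.1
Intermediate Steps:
m(H) = -1 + H (m(H) = H - 1 = -1 + H)
n(d, g) = 1/(-5 - d) (n(d, g) = 1/((-1 + 0)*d - 5) = 1/(-d - 5) = 1/(-5 - d))
u(G, q) = 2 + G
(u(n(-1, 4*2), 12) + 78)² = ((2 + 1/(-5 - 1*(-1))) + 78)² = ((2 + 1/(-5 + 1)) + 78)² = ((2 + 1/(-4)) + 78)² = ((2 - ¼) + 78)² = (7/4 + 78)² = (319/4)² = 101761/16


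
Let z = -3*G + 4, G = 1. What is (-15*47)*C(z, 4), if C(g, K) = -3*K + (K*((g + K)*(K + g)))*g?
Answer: -62040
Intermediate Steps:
z = 1 (z = -3*1 + 4 = -3 + 4 = 1)
C(g, K) = -3*K + K*g*(K + g)**2 (C(g, K) = -3*K + (K*((K + g)*(K + g)))*g = -3*K + (K*(K + g)**2)*g = -3*K + K*g*(K + g)**2)
(-15*47)*C(z, 4) = (-15*47)*(4*(-3 + 1*(4 + 1)**2)) = -2820*(-3 + 1*5**2) = -2820*(-3 + 1*25) = -2820*(-3 + 25) = -2820*22 = -705*88 = -62040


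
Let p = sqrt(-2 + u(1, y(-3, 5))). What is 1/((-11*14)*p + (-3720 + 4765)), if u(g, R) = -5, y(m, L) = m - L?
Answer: 95/114367 + 14*I*sqrt(7)/114367 ≈ 0.00083066 + 0.00032387*I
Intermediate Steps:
p = I*sqrt(7) (p = sqrt(-2 - 5) = sqrt(-7) = I*sqrt(7) ≈ 2.6458*I)
1/((-11*14)*p + (-3720 + 4765)) = 1/((-11*14)*(I*sqrt(7)) + (-3720 + 4765)) = 1/(-154*I*sqrt(7) + 1045) = 1/(1045 - 154*I*sqrt(7))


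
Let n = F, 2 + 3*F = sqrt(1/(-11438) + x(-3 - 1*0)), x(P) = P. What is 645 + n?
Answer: 1933/3 + I*sqrt(392494970)/34314 ≈ 644.33 + 0.57736*I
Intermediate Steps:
F = -2/3 + I*sqrt(392494970)/34314 (F = -2/3 + sqrt(1/(-11438) + (-3 - 1*0))/3 = -2/3 + sqrt(-1/11438 + (-3 + 0))/3 = -2/3 + sqrt(-1/11438 - 3)/3 = -2/3 + sqrt(-34315/11438)/3 = -2/3 + (I*sqrt(392494970)/11438)/3 = -2/3 + I*sqrt(392494970)/34314 ≈ -0.66667 + 0.57736*I)
n = -2/3 + I*sqrt(392494970)/34314 ≈ -0.66667 + 0.57736*I
645 + n = 645 + (-2/3 + I*sqrt(392494970)/34314) = 1933/3 + I*sqrt(392494970)/34314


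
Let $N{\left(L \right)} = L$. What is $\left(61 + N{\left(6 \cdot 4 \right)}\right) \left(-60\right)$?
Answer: $-5100$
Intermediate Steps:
$\left(61 + N{\left(6 \cdot 4 \right)}\right) \left(-60\right) = \left(61 + 6 \cdot 4\right) \left(-60\right) = \left(61 + 24\right) \left(-60\right) = 85 \left(-60\right) = -5100$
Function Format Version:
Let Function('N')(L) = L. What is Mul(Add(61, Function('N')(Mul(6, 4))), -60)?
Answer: -5100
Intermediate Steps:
Mul(Add(61, Function('N')(Mul(6, 4))), -60) = Mul(Add(61, Mul(6, 4)), -60) = Mul(Add(61, 24), -60) = Mul(85, -60) = -5100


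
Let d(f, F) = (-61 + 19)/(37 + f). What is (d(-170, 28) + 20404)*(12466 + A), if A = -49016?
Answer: -14169777100/19 ≈ -7.4578e+8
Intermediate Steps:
d(f, F) = -42/(37 + f)
(d(-170, 28) + 20404)*(12466 + A) = (-42/(37 - 170) + 20404)*(12466 - 49016) = (-42/(-133) + 20404)*(-36550) = (-42*(-1/133) + 20404)*(-36550) = (6/19 + 20404)*(-36550) = (387682/19)*(-36550) = -14169777100/19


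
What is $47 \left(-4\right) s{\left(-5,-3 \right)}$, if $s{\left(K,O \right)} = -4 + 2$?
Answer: $376$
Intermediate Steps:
$s{\left(K,O \right)} = -2$
$47 \left(-4\right) s{\left(-5,-3 \right)} = 47 \left(-4\right) \left(-2\right) = \left(-188\right) \left(-2\right) = 376$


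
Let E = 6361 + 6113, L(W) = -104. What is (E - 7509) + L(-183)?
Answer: 4861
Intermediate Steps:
E = 12474
(E - 7509) + L(-183) = (12474 - 7509) - 104 = 4965 - 104 = 4861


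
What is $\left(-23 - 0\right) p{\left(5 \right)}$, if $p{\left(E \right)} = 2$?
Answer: $-46$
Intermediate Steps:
$\left(-23 - 0\right) p{\left(5 \right)} = \left(-23 - 0\right) 2 = \left(-23 + 0\right) 2 = \left(-23\right) 2 = -46$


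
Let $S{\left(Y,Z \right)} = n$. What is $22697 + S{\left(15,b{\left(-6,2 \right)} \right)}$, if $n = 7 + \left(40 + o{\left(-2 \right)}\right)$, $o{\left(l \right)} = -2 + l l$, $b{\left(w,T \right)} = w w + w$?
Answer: $22746$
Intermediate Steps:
$b{\left(w,T \right)} = w + w^{2}$ ($b{\left(w,T \right)} = w^{2} + w = w + w^{2}$)
$o{\left(l \right)} = -2 + l^{2}$
$n = 49$ ($n = 7 + \left(40 - \left(2 - \left(-2\right)^{2}\right)\right) = 7 + \left(40 + \left(-2 + 4\right)\right) = 7 + \left(40 + 2\right) = 7 + 42 = 49$)
$S{\left(Y,Z \right)} = 49$
$22697 + S{\left(15,b{\left(-6,2 \right)} \right)} = 22697 + 49 = 22746$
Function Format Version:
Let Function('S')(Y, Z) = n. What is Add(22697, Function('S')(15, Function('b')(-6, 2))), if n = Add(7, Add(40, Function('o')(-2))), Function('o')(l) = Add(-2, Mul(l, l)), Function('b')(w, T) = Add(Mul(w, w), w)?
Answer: 22746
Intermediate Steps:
Function('b')(w, T) = Add(w, Pow(w, 2)) (Function('b')(w, T) = Add(Pow(w, 2), w) = Add(w, Pow(w, 2)))
Function('o')(l) = Add(-2, Pow(l, 2))
n = 49 (n = Add(7, Add(40, Add(-2, Pow(-2, 2)))) = Add(7, Add(40, Add(-2, 4))) = Add(7, Add(40, 2)) = Add(7, 42) = 49)
Function('S')(Y, Z) = 49
Add(22697, Function('S')(15, Function('b')(-6, 2))) = Add(22697, 49) = 22746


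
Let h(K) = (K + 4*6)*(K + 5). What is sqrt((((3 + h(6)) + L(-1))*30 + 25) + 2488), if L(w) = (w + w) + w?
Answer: sqrt(12413) ≈ 111.41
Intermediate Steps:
L(w) = 3*w (L(w) = 2*w + w = 3*w)
h(K) = (5 + K)*(24 + K) (h(K) = (K + 24)*(5 + K) = (24 + K)*(5 + K) = (5 + K)*(24 + K))
sqrt((((3 + h(6)) + L(-1))*30 + 25) + 2488) = sqrt((((3 + (120 + 6**2 + 29*6)) + 3*(-1))*30 + 25) + 2488) = sqrt((((3 + (120 + 36 + 174)) - 3)*30 + 25) + 2488) = sqrt((((3 + 330) - 3)*30 + 25) + 2488) = sqrt(((333 - 3)*30 + 25) + 2488) = sqrt((330*30 + 25) + 2488) = sqrt((9900 + 25) + 2488) = sqrt(9925 + 2488) = sqrt(12413)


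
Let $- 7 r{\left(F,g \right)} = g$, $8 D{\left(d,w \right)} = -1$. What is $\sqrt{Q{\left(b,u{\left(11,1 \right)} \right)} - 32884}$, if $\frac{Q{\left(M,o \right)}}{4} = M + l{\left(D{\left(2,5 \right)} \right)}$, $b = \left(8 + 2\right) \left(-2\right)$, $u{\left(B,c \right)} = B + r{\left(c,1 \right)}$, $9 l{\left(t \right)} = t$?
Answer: $\frac{i \sqrt{1186706}}{6} \approx 181.56 i$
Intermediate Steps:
$D{\left(d,w \right)} = - \frac{1}{8}$ ($D{\left(d,w \right)} = \frac{1}{8} \left(-1\right) = - \frac{1}{8}$)
$r{\left(F,g \right)} = - \frac{g}{7}$
$l{\left(t \right)} = \frac{t}{9}$
$u{\left(B,c \right)} = - \frac{1}{7} + B$ ($u{\left(B,c \right)} = B - \frac{1}{7} = - \frac{1}{7} + B$)
$b = -20$ ($b = 10 \left(-2\right) = -20$)
$Q{\left(M,o \right)} = - \frac{1}{18} + 4 M$ ($Q{\left(M,o \right)} = 4 \left(M + \frac{1}{9} \left(- \frac{1}{8}\right)\right) = 4 \left(M - \frac{1}{72}\right) = 4 \left(- \frac{1}{72} + M\right) = - \frac{1}{18} + 4 M$)
$\sqrt{Q{\left(b,u{\left(11,1 \right)} \right)} - 32884} = \sqrt{\left(- \frac{1}{18} + 4 \left(-20\right)\right) - 32884} = \sqrt{\left(- \frac{1}{18} - 80\right) - 32884} = \sqrt{- \frac{1441}{18} - 32884} = \sqrt{- \frac{593353}{18}} = \frac{i \sqrt{1186706}}{6}$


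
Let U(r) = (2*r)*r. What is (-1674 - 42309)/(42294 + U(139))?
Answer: -43983/80936 ≈ -0.54343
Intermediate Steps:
U(r) = 2*r²
(-1674 - 42309)/(42294 + U(139)) = (-1674 - 42309)/(42294 + 2*139²) = -43983/(42294 + 2*19321) = -43983/(42294 + 38642) = -43983/80936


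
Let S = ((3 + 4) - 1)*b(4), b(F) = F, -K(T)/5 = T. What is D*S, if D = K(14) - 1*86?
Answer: -3744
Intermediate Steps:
K(T) = -5*T
D = -156 (D = -5*14 - 1*86 = -70 - 86 = -156)
S = 24 (S = ((3 + 4) - 1)*4 = (7 - 1)*4 = 6*4 = 24)
D*S = -156*24 = -3744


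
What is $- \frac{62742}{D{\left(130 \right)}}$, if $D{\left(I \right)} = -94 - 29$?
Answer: $\frac{20914}{41} \approx 510.1$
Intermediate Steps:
$D{\left(I \right)} = -123$
$- \frac{62742}{D{\left(130 \right)}} = - \frac{62742}{-123} = \left(-62742\right) \left(- \frac{1}{123}\right) = \frac{20914}{41}$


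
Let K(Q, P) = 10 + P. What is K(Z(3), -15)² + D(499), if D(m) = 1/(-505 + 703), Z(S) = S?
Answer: 4951/198 ≈ 25.005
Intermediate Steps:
D(m) = 1/198
K(Z(3), -15)² + D(499) = (10 - 15)² + 1/198 = (-5)² + 1/198 = 25 + 1/198 = 4951/198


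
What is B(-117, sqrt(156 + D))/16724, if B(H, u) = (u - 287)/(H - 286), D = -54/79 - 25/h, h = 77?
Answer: 287/6739772 - sqrt(5735143645)/40998033076 ≈ 4.0736e-5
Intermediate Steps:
D = -6133/6083 (D = -54/79 - 25/77 = -6133/6083 ≈ -1.0082)
B(H, u) = (-287 + u)/(-286 + H)
B(-117, sqrt(156 + D))/16724 = ((-287 + sqrt(156 - 6133/6083))/(-286 - 117))/16724 = ((-287 + sqrt(942815/6083))/(-403))*(1/16724) = -(-287 + sqrt(5735143645)/6083)/403*(1/16724) = (287/403 - sqrt(5735143645)/2451449)*(1/16724) = 287/6739772 - sqrt(5735143645)/40998033076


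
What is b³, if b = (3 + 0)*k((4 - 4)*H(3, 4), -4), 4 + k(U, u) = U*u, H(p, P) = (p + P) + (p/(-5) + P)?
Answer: -1728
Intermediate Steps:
H(p, P) = 2*P + 4*p/5 (H(p, P) = (P + p) + (-p/5 + P) = (P + p) + (P - p/5) = 2*P + 4*p/5)
k(U, u) = -4 + U*u
b = -12 (b = (3 + 0)*(-4 + ((4 - 4)*(2*4 + (⅘)*3))*(-4)) = 3*(-4 + (0*(8 + 12/5))*(-4)) = 3*(-4 + (0*(52/5))*(-4)) = 3*(-4 + 0*(-4)) = 3*(-4 + 0) = 3*(-4) = -12)
b³ = (-12)³ = -1728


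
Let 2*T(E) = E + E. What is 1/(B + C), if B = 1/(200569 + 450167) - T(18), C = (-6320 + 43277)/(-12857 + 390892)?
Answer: -246000983760/4403968079293 ≈ -0.055859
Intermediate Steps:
C = 36957/378035 ≈ 0.097761
T(E) = E (T(E) = (E + E)/2 = (2*E)/2 = E)
B = -11713247/650736 (B = 1/(200569 + 450167) - 1*18 = 1/650736 - 18 = -11713247/650736 ≈ -18.000)
1/(B + C) = 1/(-11713247/650736 + 36957/378035) = 1/(-4403968079293/246000983760) = -246000983760/4403968079293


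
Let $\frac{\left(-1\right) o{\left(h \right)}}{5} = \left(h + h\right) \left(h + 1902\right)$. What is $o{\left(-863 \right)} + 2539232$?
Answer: $11505802$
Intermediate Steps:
$o{\left(h \right)} = - 10 h \left(1902 + h\right)$ ($o{\left(h \right)} = - 5 \left(h + h\right) \left(h + 1902\right) = - 5 \cdot 2 h \left(1902 + h\right) = - 10 h \left(1902 + h\right)$)
$o{\left(-863 \right)} + 2539232 = \left(-10\right) \left(-863\right) \left(1902 - 863\right) + 2539232 = \left(-10\right) \left(-863\right) 1039 + 2539232 = 8966570 + 2539232 = 11505802$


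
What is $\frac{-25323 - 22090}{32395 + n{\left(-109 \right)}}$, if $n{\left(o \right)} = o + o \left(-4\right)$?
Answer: $- \frac{47413}{32722} \approx -1.449$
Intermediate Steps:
$n{\left(o \right)} = - 3 o$ ($n{\left(o \right)} = o - 4 o = - 3 o$)
$\frac{-25323 - 22090}{32395 + n{\left(-109 \right)}} = \frac{-25323 - 22090}{32395 - -327} = \frac{-25323 - 22090}{32395 + 327} = - \frac{47413}{32722}$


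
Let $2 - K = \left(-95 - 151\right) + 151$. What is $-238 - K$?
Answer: $-335$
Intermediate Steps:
$K = 97$ ($K = 2 - \left(\left(-95 - 151\right) + 151\right) = 2 - \left(-246 + 151\right) = 2 - -95 = 2 + 95 = 97$)
$-238 - K = -238 - 97 = -335$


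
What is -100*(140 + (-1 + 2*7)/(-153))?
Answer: -2140700/153 ≈ -13992.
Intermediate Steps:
-100*(140 + (-1 + 2*7)/(-153)) = -100*(140 + (-1 + 14)*(-1/153)) = -100*(140 + 13*(-1/153)) = -100*(140 - 13/153) = -100*21407/153 = -2140700/153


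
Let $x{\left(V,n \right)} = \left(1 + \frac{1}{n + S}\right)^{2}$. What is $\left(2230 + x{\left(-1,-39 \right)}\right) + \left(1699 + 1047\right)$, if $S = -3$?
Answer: $\frac{8779345}{1764} \approx 4977.0$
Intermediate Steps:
$x{\left(V,n \right)} = \left(1 + \frac{1}{-3 + n}\right)^{2}$ ($x{\left(V,n \right)} = \left(1 + \frac{1}{n - 3}\right)^{2} = \left(1 + \frac{1}{-3 + n}\right)^{2}$)
$\left(2230 + x{\left(-1,-39 \right)}\right) + \left(1699 + 1047\right) = \left(2230 + \frac{\left(-2 - 39\right)^{2}}{\left(-3 - 39\right)^{2}}\right) + \left(1699 + 1047\right) = \left(2230 + \frac{\left(-41\right)^{2}}{1764}\right) + 2746 = \left(2230 + \frac{1}{1764} \cdot 1681\right) + 2746 = \left(2230 + \frac{1681}{1764}\right) + 2746 = \frac{3935401}{1764} + 2746 = \frac{8779345}{1764}$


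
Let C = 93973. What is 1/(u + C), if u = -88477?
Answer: 1/5496 ≈ 0.00018195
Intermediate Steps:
1/(u + C) = 1/(-88477 + 93973) = 1/5496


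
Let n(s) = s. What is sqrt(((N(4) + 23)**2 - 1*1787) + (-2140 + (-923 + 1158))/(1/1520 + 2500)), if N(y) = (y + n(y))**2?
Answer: sqrt(9275680073367798)/1266667 ≈ 76.034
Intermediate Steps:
N(y) = 4*y**2 (N(y) = (y + y)**2 = (2*y)**2 = 4*y**2)
sqrt(((N(4) + 23)**2 - 1*1787) + (-2140 + (-923 + 1158))/(1/1520 + 2500)) = sqrt(((4*4**2 + 23)**2 - 1*1787) + (-2140 + (-923 + 1158))/(1/1520 + 2500)) = sqrt(((4*16 + 23)**2 - 1787) + (-2140 + 235)/(1/1520 + 2500)) = sqrt(((64 + 23)**2 - 1787) - 1905/3800001/1520) = sqrt((87**2 - 1787) - 1905*1520/3800001) = sqrt((7569 - 1787) - 965200/1266667) = sqrt(5782 - 965200/1266667) = sqrt(7322903394/1266667) = sqrt(9275680073367798)/1266667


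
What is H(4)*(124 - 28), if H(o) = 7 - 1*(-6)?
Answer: 1248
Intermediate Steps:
H(o) = 13 (H(o) = 7 + 6 = 13)
H(4)*(124 - 28) = 13*(124 - 28) = 13*96 = 1248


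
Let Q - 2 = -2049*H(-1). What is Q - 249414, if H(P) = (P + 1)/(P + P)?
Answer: -249412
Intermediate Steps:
H(P) = (1 + P)/(2*P) (H(P) = (1 + P)/((2*P)) = (1 + P)*(1/(2*P)) = (1 + P)/(2*P))
Q = 2 (Q = 2 - 2049*(1 - 1)/(2*(-1)) = 2 - 2049*(-1)*0/2 = 2 - 2049*0 = 2 + 0 = 2)
Q - 249414 = 2 - 249414 = -249412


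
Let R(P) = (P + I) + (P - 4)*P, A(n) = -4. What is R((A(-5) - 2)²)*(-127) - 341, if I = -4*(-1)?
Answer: -151725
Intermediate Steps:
I = 4
R(P) = 4 + P + P*(-4 + P) (R(P) = (P + 4) + (P - 4)*P = (4 + P) + (-4 + P)*P = (4 + P) + P*(-4 + P) = 4 + P + P*(-4 + P))
R((A(-5) - 2)²)*(-127) - 341 = (4 + ((-4 - 2)²)² - 3*(-4 - 2)²)*(-127) - 341 = (4 + ((-6)²)² - 3*(-6)²)*(-127) - 341 = (4 + 36² - 3*36)*(-127) - 341 = (4 + 1296 - 108)*(-127) - 341 = 1192*(-127) - 341 = -151384 - 341 = -151725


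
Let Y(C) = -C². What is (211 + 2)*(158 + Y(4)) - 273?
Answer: 29973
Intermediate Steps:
(211 + 2)*(158 + Y(4)) - 273 = (211 + 2)*(158 - 1*4²) - 273 = 213*(158 - 1*16) - 273 = 213*(158 - 16) - 273 = 213*142 - 273 = 30246 - 273 = 29973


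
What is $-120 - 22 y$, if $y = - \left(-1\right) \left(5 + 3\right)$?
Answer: $-296$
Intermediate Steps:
$y = 8$ ($y = - \left(-1\right) 8 = \left(-1\right) \left(-8\right) = 8$)
$-120 - 22 y = -120 - 176 = -296$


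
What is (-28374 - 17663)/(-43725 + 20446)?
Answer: 46037/23279 ≈ 1.9776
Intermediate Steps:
(-28374 - 17663)/(-43725 + 20446) = -46037/(-23279) = -46037*(-1/23279) = 46037/23279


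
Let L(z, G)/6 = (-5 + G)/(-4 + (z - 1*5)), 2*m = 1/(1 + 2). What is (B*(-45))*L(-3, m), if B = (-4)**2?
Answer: -1740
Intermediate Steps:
m = 1/6 (m = 1/(2*(1 + 2)) = (1/2)/3 = (1/2)*(1/3) = 1/6 ≈ 0.16667)
L(z, G) = 6*(-5 + G)/(-9 + z) (L(z, G) = 6*((-5 + G)/(-4 + (z - 1*5))) = 6*((-5 + G)/(-4 + (z - 5))) = 6*((-5 + G)/(-4 + (-5 + z))) = 6*((-5 + G)/(-9 + z)) = 6*(-5 + G)/(-9 + z))
B = 16
(B*(-45))*L(-3, m) = (16*(-45))*(6*(-5 + 1/6)/(-9 - 3)) = -4320*(-29)/((-12)*6) = -4320*(-1)*(-29)/(12*6) = -720*29/12 = -1740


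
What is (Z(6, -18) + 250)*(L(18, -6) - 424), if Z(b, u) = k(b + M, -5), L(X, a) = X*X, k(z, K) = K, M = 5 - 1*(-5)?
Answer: -24500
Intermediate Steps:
M = 10 (M = 5 + 5 = 10)
L(X, a) = X²
Z(b, u) = -5
(Z(6, -18) + 250)*(L(18, -6) - 424) = (-5 + 250)*(18² - 424) = 245*(324 - 424) = 245*(-100) = -24500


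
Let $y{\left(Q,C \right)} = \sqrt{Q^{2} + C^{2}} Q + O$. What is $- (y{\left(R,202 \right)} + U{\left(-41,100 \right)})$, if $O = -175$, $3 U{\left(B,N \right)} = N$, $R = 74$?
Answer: $\frac{425}{3} - 148 \sqrt{11570} \approx -15778.0$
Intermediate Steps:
$U{\left(B,N \right)} = \frac{N}{3}$
$y{\left(Q,C \right)} = -175 + Q \sqrt{C^{2} + Q^{2}}$ ($y{\left(Q,C \right)} = \sqrt{Q^{2} + C^{2}} Q - 175 = \sqrt{C^{2} + Q^{2}} Q - 175 = Q \sqrt{C^{2} + Q^{2}} - 175 = -175 + Q \sqrt{C^{2} + Q^{2}}$)
$- (y{\left(R,202 \right)} + U{\left(-41,100 \right)}) = - (\left(-175 + 74 \sqrt{202^{2} + 74^{2}}\right) + \frac{1}{3} \cdot 100) = - (\left(-175 + 74 \sqrt{40804 + 5476}\right) + \frac{100}{3}) = - (\left(-175 + 74 \sqrt{46280}\right) + \frac{100}{3}) = - (\left(-175 + 74 \cdot 2 \sqrt{11570}\right) + \frac{100}{3}) = - (\left(-175 + 148 \sqrt{11570}\right) + \frac{100}{3}) = - (- \frac{425}{3} + 148 \sqrt{11570}) = \frac{425}{3} - 148 \sqrt{11570}$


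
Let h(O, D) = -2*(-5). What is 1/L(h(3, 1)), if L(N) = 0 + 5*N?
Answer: 1/50 ≈ 0.020000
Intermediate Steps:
h(O, D) = 10
L(N) = 5*N
1/L(h(3, 1)) = 1/(5*10) = 1/50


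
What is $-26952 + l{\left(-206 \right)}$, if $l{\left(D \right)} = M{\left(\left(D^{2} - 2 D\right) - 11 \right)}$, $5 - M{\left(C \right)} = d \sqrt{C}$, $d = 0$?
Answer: $-26947$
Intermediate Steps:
$M{\left(C \right)} = 5$ ($M{\left(C \right)} = 5 - 0 \sqrt{C} = 5 - 0 = 5 + 0 = 5$)
$l{\left(D \right)} = 5$
$-26952 + l{\left(-206 \right)} = -26952 + 5 = -26947$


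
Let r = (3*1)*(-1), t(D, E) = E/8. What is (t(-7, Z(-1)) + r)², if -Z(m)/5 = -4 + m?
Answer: 1/64 ≈ 0.015625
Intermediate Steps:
Z(m) = 20 - 5*m (Z(m) = -5*(-4 + m) = 20 - 5*m)
t(D, E) = E/8 (t(D, E) = E*(⅛) = E/8)
r = -3 (r = 3*(-1) = -3)
(t(-7, Z(-1)) + r)² = ((20 - 5*(-1))/8 - 3)² = ((20 + 5)/8 - 3)² = ((⅛)*25 - 3)² = (25/8 - 3)² = (⅛)² = 1/64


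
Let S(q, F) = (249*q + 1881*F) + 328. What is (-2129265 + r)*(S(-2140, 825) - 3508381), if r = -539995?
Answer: 6644023034880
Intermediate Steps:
S(q, F) = 328 + 249*q + 1881*F
(-2129265 + r)*(S(-2140, 825) - 3508381) = (-2129265 - 539995)*((328 + 249*(-2140) + 1881*825) - 3508381) = -2669260*((328 - 532860 + 1551825) - 3508381) = -2669260*(1019293 - 3508381) = -2669260*(-2489088) = 6644023034880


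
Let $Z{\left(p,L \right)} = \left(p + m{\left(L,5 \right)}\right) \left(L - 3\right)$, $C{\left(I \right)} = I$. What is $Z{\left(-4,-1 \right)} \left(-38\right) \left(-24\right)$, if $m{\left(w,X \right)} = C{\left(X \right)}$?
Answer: $-3648$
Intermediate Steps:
$m{\left(w,X \right)} = X$
$Z{\left(p,L \right)} = \left(-3 + L\right) \left(5 + p\right)$ ($Z{\left(p,L \right)} = \left(p + 5\right) \left(L - 3\right) = \left(5 + p\right) \left(-3 + L\right) = \left(-3 + L\right) \left(5 + p\right)$)
$Z{\left(-4,-1 \right)} \left(-38\right) \left(-24\right) = \left(-15 - -12 + 5 \left(-1\right) - -4\right) \left(-38\right) \left(-24\right) = \left(-15 + 12 - 5 + 4\right) \left(-38\right) \left(-24\right) = \left(-4\right) \left(-38\right) \left(-24\right) = 152 \left(-24\right) = -3648$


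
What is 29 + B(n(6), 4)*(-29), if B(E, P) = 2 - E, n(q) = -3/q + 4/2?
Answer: 29/2 ≈ 14.500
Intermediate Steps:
n(q) = 2 - 3/q (n(q) = -3/q + 4*(½) = -3/q + 2 = 2 - 3/q)
29 + B(n(6), 4)*(-29) = 29 + (2 - (2 - 3/6))*(-29) = 29 + (2 - (2 - 3*⅙))*(-29) = 29 + (2 - (2 - ½))*(-29) = 29 + (2 - 1*3/2)*(-29) = 29 + (2 - 3/2)*(-29) = 29 + (½)*(-29) = 29 - 29/2 = 29/2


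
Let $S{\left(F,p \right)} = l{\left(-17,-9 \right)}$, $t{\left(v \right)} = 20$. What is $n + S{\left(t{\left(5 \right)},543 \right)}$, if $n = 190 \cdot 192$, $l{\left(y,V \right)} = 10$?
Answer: $36490$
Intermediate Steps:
$S{\left(F,p \right)} = 10$
$n = 36480$
$n + S{\left(t{\left(5 \right)},543 \right)} = 36480 + 10 = 36490$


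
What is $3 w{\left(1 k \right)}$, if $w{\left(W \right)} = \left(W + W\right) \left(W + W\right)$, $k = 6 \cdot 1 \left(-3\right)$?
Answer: $3888$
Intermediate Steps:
$k = -18$ ($k = 6 \left(-3\right) = -18$)
$w{\left(W \right)} = 4 W^{2}$ ($w{\left(W \right)} = 2 W 2 W = 4 W^{2}$)
$3 w{\left(1 k \right)} = 3 \cdot 4 \left(1 \left(-18\right)\right)^{2} = 3 \cdot 4 \left(-18\right)^{2} = 3 \cdot 4 \cdot 324 = 3 \cdot 1296 = 3888$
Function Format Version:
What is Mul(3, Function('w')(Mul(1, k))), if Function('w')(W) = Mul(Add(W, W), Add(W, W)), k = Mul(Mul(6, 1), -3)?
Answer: 3888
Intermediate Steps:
k = -18 (k = Mul(6, -3) = -18)
Function('w')(W) = Mul(4, Pow(W, 2)) (Function('w')(W) = Mul(Mul(2, W), Mul(2, W)) = Mul(4, Pow(W, 2)))
Mul(3, Function('w')(Mul(1, k))) = Mul(3, Mul(4, Pow(Mul(1, -18), 2))) = Mul(3, Mul(4, Pow(-18, 2))) = Mul(3, Mul(4, 324)) = Mul(3, 1296) = 3888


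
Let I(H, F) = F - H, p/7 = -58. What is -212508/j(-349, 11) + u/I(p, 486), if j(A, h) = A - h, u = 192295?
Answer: 3594213/4460 ≈ 805.88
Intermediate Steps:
p = -406 (p = 7*(-58) = -406)
-212508/j(-349, 11) + u/I(p, 486) = -212508/(-349 - 1*11) + 192295/(486 - 1*(-406)) = -212508/(-349 - 11) + 192295/(486 + 406) = -212508/(-360) + 192295/892 = -212508*(-1/360) + 192295*(1/892) = 5903/10 + 192295/892 = 3594213/4460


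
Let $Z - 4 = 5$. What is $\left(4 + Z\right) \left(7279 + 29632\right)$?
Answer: $479843$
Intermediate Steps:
$Z = 9$ ($Z = 4 + 5 = 9$)
$\left(4 + Z\right) \left(7279 + 29632\right) = \left(4 + 9\right) \left(7279 + 29632\right) = 13 \cdot 36911 = 479843$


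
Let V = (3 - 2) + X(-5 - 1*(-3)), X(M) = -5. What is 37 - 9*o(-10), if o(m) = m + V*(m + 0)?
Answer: -233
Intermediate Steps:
V = -4 (V = (3 - 2) - 5 = 1 - 5 = -4)
o(m) = -3*m (o(m) = m - 4*(m + 0) = m - 4*m = -3*m)
37 - 9*o(-10) = 37 - (-27)*(-10) = 37 - 9*30 = 37 - 270 = -233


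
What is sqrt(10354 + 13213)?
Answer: sqrt(23567) ≈ 153.52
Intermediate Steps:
sqrt(10354 + 13213) = sqrt(23567)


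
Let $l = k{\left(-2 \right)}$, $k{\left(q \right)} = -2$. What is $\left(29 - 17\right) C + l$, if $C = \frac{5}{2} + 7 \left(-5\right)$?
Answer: $-392$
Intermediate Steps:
$l = -2$
$C = - \frac{65}{2}$ ($C = 5 \cdot \frac{1}{2} - 35 = \frac{5}{2} - 35 = - \frac{65}{2} \approx -32.5$)
$\left(29 - 17\right) C + l = \left(29 - 17\right) \left(- \frac{65}{2}\right) - 2 = 12 \left(- \frac{65}{2}\right) - 2 = -390 - 2 = -392$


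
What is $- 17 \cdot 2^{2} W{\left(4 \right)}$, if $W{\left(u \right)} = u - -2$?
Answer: $-408$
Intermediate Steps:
$W{\left(u \right)} = 2 + u$ ($W{\left(u \right)} = u + 2 = 2 + u$)
$- 17 \cdot 2^{2} W{\left(4 \right)} = - 17 \cdot 2^{2} \left(2 + 4\right) = \left(-17\right) 4 \cdot 6 = \left(-68\right) 6 = -408$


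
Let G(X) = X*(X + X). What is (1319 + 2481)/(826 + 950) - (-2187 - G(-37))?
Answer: 1093825/222 ≈ 4927.1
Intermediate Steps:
G(X) = 2*X² (G(X) = X*(2*X) = 2*X²)
(1319 + 2481)/(826 + 950) - (-2187 - G(-37)) = (1319 + 2481)/(826 + 950) - (-2187 - 2*(-37)²) = 3800/1776 - (-2187 - 2*1369) = 3800*(1/1776) - (-2187 - 1*2738) = 475/222 - (-2187 - 2738) = 475/222 - 1*(-4925) = 475/222 + 4925 = 1093825/222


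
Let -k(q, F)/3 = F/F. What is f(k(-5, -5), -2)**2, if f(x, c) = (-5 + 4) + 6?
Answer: 25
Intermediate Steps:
k(q, F) = -3 (k(q, F) = -3*F/F = -3*1 = -3)
f(x, c) = 5 (f(x, c) = -1 + 6 = 5)
f(k(-5, -5), -2)**2 = 5**2 = 25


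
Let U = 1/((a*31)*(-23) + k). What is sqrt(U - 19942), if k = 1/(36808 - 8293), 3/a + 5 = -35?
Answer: I*sqrt(118701765361002670)/2439745 ≈ 141.22*I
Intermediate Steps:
a = -3/40 (a = 3/(-5 - 35) = 3/(-40) = 3*(-1/40) = -3/40 ≈ -0.075000)
k = 1/28515 ≈ 3.5069e-5
U = 45624/2439745 (U = 1/(-3/40*31*(-23) + 1/28515) = 1/(-93/40*(-23) + 1/28515) = 1/(2139/40 + 1/28515) = 1/(2439745/45624) = 45624/2439745 ≈ 0.018700)
sqrt(U - 19942) = sqrt(45624/2439745 - 19942) = sqrt(-48653349166/2439745) = I*sqrt(118701765361002670)/2439745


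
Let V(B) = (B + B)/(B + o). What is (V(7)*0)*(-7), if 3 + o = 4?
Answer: 0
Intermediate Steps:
o = 1 (o = -3 + 4 = 1)
V(B) = 2*B/(1 + B) (V(B) = (B + B)/(B + 1) = (2*B)/(1 + B) = 2*B/(1 + B))
(V(7)*0)*(-7) = ((2*7/(1 + 7))*0)*(-7) = ((2*7/8)*0)*(-7) = ((2*7*(⅛))*0)*(-7) = ((7/4)*0)*(-7) = 0*(-7) = 0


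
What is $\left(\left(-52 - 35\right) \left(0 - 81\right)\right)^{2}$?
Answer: $49660209$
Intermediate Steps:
$\left(\left(-52 - 35\right) \left(0 - 81\right)\right)^{2} = \left(\left(-87\right) \left(-81\right)\right)^{2} = 7047^{2} = 49660209$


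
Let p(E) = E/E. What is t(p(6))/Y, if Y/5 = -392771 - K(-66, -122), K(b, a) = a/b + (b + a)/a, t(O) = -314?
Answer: 316041/1976637115 ≈ 0.00015989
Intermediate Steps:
p(E) = 1
K(b, a) = a/b + (a + b)/a
Y = -3953274230/2013 (Y = 5*(-392771 - (1 - 122/(-66) - 66/(-122))) = 5*(-392771 - (1 - 122*(-1/66) - 66*(-1/122))) = 5*(-392771 - (1 + 61/33 + 33/61)) = 5*(-392771 - 1*6823/2013) = 5*(-392771 - 6823/2013) = 5*(-790654846/2013) = -3953274230/2013 ≈ -1.9639e+6)
t(p(6))/Y = -314/(-3953274230/2013) = -314*(-2013/3953274230) = 316041/1976637115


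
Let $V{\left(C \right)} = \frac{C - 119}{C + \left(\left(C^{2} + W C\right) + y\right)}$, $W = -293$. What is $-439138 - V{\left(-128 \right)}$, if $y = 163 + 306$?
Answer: $- \frac{23814014355}{54229} \approx -4.3914 \cdot 10^{5}$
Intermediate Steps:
$y = 469$
$V{\left(C \right)} = \frac{-119 + C}{469 + C^{2} - 292 C}$ ($V{\left(C \right)} = \frac{C - 119}{C + \left(\left(C^{2} - 293 C\right) + 469\right)} = \frac{-119 + C}{C + \left(469 + C^{2} - 293 C\right)} = \frac{-119 + C}{469 + C^{2} - 292 C}$)
$-439138 - V{\left(-128 \right)} = -439138 - \frac{-119 - 128}{469 + \left(-128\right)^{2} - -37376} = -439138 - \frac{1}{469 + 16384 + 37376} \left(-247\right) = -439138 - \frac{1}{54229} \left(-247\right) = -439138 - - \frac{247}{54229} = -439138 + \frac{247}{54229} = - \frac{23814014355}{54229}$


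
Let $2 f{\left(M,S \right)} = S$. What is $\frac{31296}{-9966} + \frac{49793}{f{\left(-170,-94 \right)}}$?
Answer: $- \frac{82951325}{78067} \approx -1062.6$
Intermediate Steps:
$f{\left(M,S \right)} = \frac{S}{2}$
$\frac{31296}{-9966} + \frac{49793}{f{\left(-170,-94 \right)}} = \frac{31296}{-9966} + \frac{49793}{\frac{1}{2} \left(-94\right)} = 31296 \left(- \frac{1}{9966}\right) + \frac{49793}{-47} = - \frac{5216}{1661} + 49793 \left(- \frac{1}{47}\right) = - \frac{5216}{1661} - \frac{49793}{47} = - \frac{82951325}{78067}$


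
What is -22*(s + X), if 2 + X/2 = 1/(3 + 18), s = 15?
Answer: -5126/21 ≈ -244.10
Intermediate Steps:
X = -82/21 (X = -4 + 2/(3 + 18) = -4 + 2/21 = -82/21 ≈ -3.9048)
-22*(s + X) = -22*(15 - 82/21) = -22*233/21 = -5126/21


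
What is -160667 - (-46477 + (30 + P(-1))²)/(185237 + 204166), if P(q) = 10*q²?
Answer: -2979246044/18543 ≈ -1.6067e+5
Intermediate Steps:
-160667 - (-46477 + (30 + P(-1))²)/(185237 + 204166) = -160667 - (-46477 + (30 + 10*(-1)²)²)/(185237 + 204166) = -160667 - (-46477 + (30 + 10*1)²)/389403 = -160667 - (-46477 + (30 + 10)²)/389403 = -160667 - (-46477 + 40²)/389403 = -160667 - (-46477 + 1600)/389403 = -160667 - (-44877)/389403 = -160667 - 1*(-2137/18543) = -160667 + 2137/18543 = -2979246044/18543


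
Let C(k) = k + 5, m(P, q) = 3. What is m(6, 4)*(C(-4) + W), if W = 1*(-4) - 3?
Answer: -18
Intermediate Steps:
C(k) = 5 + k
W = -7 (W = -4 - 3 = -7)
m(6, 4)*(C(-4) + W) = 3*((5 - 4) - 7) = 3*(1 - 7) = 3*(-6) = -18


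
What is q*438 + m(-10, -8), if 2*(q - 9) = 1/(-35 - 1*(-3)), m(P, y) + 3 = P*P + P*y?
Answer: 131589/32 ≈ 4112.2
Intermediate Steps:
m(P, y) = -3 + P**2 + P*y (m(P, y) = -3 + (P*P + P*y) = -3 + (P**2 + P*y) = -3 + P**2 + P*y)
q = 575/64 (q = 9 + 1/(2*(-35 - 1*(-3))) = 9 + 1/(2*(-35 + 3)) = 9 + (1/2)/(-32) = 9 + (1/2)*(-1/32) = 9 - 1/64 = 575/64 ≈ 8.9844)
q*438 + m(-10, -8) = (575/64)*438 + (-3 + (-10)**2 - 10*(-8)) = 125925/32 + (-3 + 100 + 80) = 125925/32 + 177 = 131589/32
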